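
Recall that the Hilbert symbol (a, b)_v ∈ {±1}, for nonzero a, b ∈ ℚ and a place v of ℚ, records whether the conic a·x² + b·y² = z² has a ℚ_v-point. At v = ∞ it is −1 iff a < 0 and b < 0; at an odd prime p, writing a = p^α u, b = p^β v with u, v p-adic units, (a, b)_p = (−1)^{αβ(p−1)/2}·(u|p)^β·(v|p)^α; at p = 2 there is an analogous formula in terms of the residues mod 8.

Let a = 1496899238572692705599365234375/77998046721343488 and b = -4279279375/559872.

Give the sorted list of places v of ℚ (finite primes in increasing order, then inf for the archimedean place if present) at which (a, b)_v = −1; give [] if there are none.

(a, b) ≡ (212205, -21) mod (ℚ^×)²; places V = {2, 3, 5, 7, 23, 43, 47, ∞}.
(a,b)_43: α=7, u≡20; β=2, v≡37 (mod 43); (20|43)=-1, (37|43)=-1; sign (−1)^0·-1^2·-1^7 = -1.
(a,b)_∞: sgn(212205)=+, sgn(-21)=−, so +1.
(a,b)_2: α=-26, β=-8; u≡5, v≡3 (mod 8); ε(u)ε(v)=0·1, αω(v)=-26·1, βω(u)=-8·1; sum ≡ 0  ⇒  +1.
(a,b)_5: α=13, u≡4; β=4, v≡4 (mod 5); (4|5)=+1, (4|5)=+1; sign (−1)^0·+1^4·+1^13 = +1.
(a,b)_7: α=3, u≡3; β=1, v≡4 (mod 7); (3|7)=-1, (4|7)=+1; sign (−1)^1·-1^1·+1^3 = +1.
(a,b)_23: α=4, u≡21; β=2, v≡4 (mod 23); (21|23)=-1, (4|23)=+1; sign (−1)^0·-1^2·+1^4 = +1.
(a,b)_47: α=1, u≡17; β=0, v≡45 (mod 47); (17|47)=+1, (45|47)=-1; sign (−1)^0·+1^0·-1^1 = -1.
(a,b)_3: α=-19, u≡1; β=-7, v≡2 (mod 3); (1|3)=+1, (2|3)=-1; sign (−1)^1·+1^-7·-1^-19 = +1.
(212205, -21 / ℚ) ramifies at {43, 47}: a division algebra.

[43, 47]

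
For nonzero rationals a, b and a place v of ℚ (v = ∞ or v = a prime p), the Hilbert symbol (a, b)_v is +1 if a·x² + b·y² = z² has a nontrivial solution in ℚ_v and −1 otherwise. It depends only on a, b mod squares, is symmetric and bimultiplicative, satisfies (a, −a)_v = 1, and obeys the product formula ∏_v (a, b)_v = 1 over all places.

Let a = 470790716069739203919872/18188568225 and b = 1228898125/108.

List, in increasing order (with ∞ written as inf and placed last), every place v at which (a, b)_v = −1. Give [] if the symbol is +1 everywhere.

[3, 13, 17, 41]

(a, b) ≡ (8897, 5898711) mod (ℚ^×)²; places V = {2, 3, 5, 7, 13, 17, 31, 37, 41, ∞}.
(a,b)_31: α=1, u≡20; β=1, v≡21 (mod 31); (20|31)=+1, (21|31)=-1; sign (−1)^1·+1^1·-1^1 = +1.
(a,b)_∞: sgn(8897)=+, sgn(5898711)=+, so +1.
(a,b)_41: α=3, u≡13; β=1, v≡36 (mod 41); (13|41)=-1, (36|41)=+1; sign (−1)^0·-1^1·+1^3 = -1.
(a,b)_5: α=-2, u≡3; β=4, v≡4 (mod 5); (3|5)=-1, (4|5)=+1; sign (−1)^0·-1^4·+1^-2 = +1.
(a,b)_2: α=28, β=-2; u≡1, v≡7 (mod 8); ε(u)ε(v)=0·1, αω(v)=28·0, βω(u)=-2·0; sum ≡ 0  ⇒  +1.
(a,b)_3: α=-12, u≡2; β=-3, v≡1 (mod 3); (2|3)=-1, (1|3)=+1; sign (−1)^0·-1^-3·+1^-12 = -1.
(a,b)_7: α=5, u≡1; β=1, v≡6 (mod 7); (1|7)=+1, (6|7)=-1; sign (−1)^1·+1^1·-1^5 = +1.
(a,b)_13: α=2, u≡11; β=1, v≡5 (mod 13); (11|13)=-1, (5|13)=-1; sign (−1)^0·-1^1·-1^2 = -1.
(a,b)_37: α=-2, u≡20; β=0, v≡2 (mod 37); (20|37)=-1, (2|37)=-1; sign (−1)^0·-1^0·-1^-2 = +1.
(a,b)_17: α=2, u≡14; β=1, v≡16 (mod 17); (14|17)=-1, (16|17)=+1; sign (−1)^0·-1^1·+1^2 = -1.
|Ram(8897, 5898711)| = 4, even; anisotropic at {3, 13, 17, 41}.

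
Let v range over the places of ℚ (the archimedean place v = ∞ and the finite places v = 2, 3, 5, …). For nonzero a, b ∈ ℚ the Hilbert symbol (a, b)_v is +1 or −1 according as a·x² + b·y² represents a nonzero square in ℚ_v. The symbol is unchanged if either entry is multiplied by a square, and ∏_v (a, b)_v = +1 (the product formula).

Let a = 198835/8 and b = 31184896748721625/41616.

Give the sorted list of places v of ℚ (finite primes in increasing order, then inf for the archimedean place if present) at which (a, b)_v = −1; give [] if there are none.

Mod squares: a ≡ 397670, b ≡ 2185. Check v ∈ {∞, 2, 3, 5, 7, 13, 17, 19, 23}.
v=23: a=23^1·(≡14), b=23^3·(≡2) mod 23; (14|23)=-1, (2|23)=+1; (−1)^{1·3·11}·(-1)^3·(+1)^1 = +1.
v=19: a=19^1·(≡9), b=19^5·(≡9) mod 19; (9|19)=+1, (9|19)=+1; (−1)^{1·5·9}·(+1)^5·(+1)^1 = -1.
v=3: a=3^0·(≡2), b=3^-2·(≡1) mod 3; (2|3)=-1, (1|3)=+1; (−1)^{0·-2·1}·(-1)^-2·(+1)^0 = +1.
v=5: a=5^1·(≡4), b=5^3·(≡3) mod 5; (4|5)=+1, (3|5)=-1; (−1)^{1·3·2}·(+1)^3·(-1)^1 = -1.
v=7: a=7^1·(≡6), b=7^2·(≡4) mod 7; (6|7)=-1, (4|7)=+1; (−1)^{1·2·3}·(-1)^2·(+1)^1 = +1.
v=17: a=17^0·(≡11), b=17^-2·(≡15) mod 17; (11|17)=-1, (15|17)=+1; (−1)^{0·-2·8}·(-1)^-2·(+1)^0 = +1.
v=2: v_2(a)=-3, v_2(b)=-4; units ≡ 3, 1 (mod 8); ε·ε+αω+βω = 1·0+-3·0+-4·1 ≡ 0  ⇒  (a,b)_2 = +1.
v=13: a=13^1·(≡9), b=13^2·(≡3) mod 13; (9|13)=+1, (3|13)=+1; (−1)^{1·2·6}·(+1)^2·(+1)^1 = +1.
v=∞: 397670 > 0 and 2185 > 0  ⇒  (a,b)_∞ = +1.
(397670, 2185 / ℚ) ramifies at {5, 19}: a division algebra.

[5, 19]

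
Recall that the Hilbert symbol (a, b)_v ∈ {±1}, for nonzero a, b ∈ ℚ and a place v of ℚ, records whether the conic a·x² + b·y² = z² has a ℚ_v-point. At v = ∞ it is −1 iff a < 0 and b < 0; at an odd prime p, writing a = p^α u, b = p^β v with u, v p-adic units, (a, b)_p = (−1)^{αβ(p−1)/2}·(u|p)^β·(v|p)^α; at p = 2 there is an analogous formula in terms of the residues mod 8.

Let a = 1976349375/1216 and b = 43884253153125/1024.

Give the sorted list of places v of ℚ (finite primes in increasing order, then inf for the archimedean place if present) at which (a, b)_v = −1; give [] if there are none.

[3, 7]

(a, b) ≡ (4389, 5) mod (ℚ^×)²; places V = {2, 3, 5, 7, 11, 13, 19, ∞}.
(a,b)_13: α=2, u≡8; β=0, v≡6 (mod 13); (8|13)=-1, (6|13)=-1; sign (−1)^0·-1^0·-1^2 = +1.
(a,b)_∞: sgn(4389)=+, sgn(5)=+, so +1.
(a,b)_7: α=1, u≡1; β=2, v≡3 (mod 7); (1|7)=+1, (3|7)=-1; sign (−1)^0·+1^2·-1^1 = -1.
(a,b)_19: α=-1, u≡14; β=2, v≡11 (mod 19); (14|19)=-1, (11|19)=+1; sign (−1)^0·-1^2·+1^-1 = +1.
(a,b)_11: α=1, u≡9; β=2, v≡5 (mod 11); (9|11)=+1, (5|11)=+1; sign (−1)^0·+1^2·+1^1 = +1.
(a,b)_2: α=-6, β=-10; u≡5, v≡5 (mod 8); ε(u)ε(v)=0·0, αω(v)=-6·1, βω(u)=-10·1; sum ≡ 0  ⇒  +1.
(a,b)_5: α=4, u≡4; β=5, v≡1 (mod 5); (4|5)=+1, (1|5)=+1; sign (−1)^0·+1^5·+1^4 = +1.
(a,b)_3: α=5, u≡2; β=8, v≡2 (mod 3); (2|3)=-1, (2|3)=-1; sign (−1)^0·-1^8·-1^5 = -1.
|Ram(4389, 5)| = 2, even; anisotropic at {3, 7}.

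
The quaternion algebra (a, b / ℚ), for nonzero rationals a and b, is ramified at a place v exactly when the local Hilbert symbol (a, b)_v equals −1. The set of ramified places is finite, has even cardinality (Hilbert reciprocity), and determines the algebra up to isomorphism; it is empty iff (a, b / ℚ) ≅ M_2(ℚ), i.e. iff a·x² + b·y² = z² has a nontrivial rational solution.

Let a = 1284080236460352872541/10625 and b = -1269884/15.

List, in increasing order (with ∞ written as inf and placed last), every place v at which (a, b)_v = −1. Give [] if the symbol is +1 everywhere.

[5, 7, 11, 31]

Mod squares: a ≡ 10023013, b ≡ -97185. Check v ∈ {∞, 2, 3, 5, 7, 11, 13, 17, 19, 31}.
v=7: a=7^9·(≡2), b=7^2·(≡5) mod 7; (2|7)=+1, (5|7)=-1; (−1)^{9·2·3}·(+1)^2·(-1)^9 = -1.
v=2: v_2(a)=0, v_2(b)=2; units ≡ 5, 7 (mod 8); ε·ε+αω+βω = 0·1+0·0+2·1 ≡ 0  ⇒  (a,b)_2 = +1.
v=17: a=17^-1·(≡6), b=17^0·(≡9) mod 17; (6|17)=-1, (9|17)=+1; (−1)^{-1·0·8}·(-1)^0·(+1)^-1 = +1.
v=∞: 10023013 > 0 and -97185 < 0  ⇒  (a,b)_∞ = +1.
v=5: a=5^-4·(≡3), b=5^-1·(≡2) mod 5; (3|5)=-1, (2|5)=-1; (−1)^{-4·-1·2}·(-1)^-1·(-1)^-4 = -1.
v=3: a=3^2·(≡1), b=3^-1·(≡2) mod 3; (1|3)=+1, (2|3)=-1; (−1)^{2·-1·1}·(+1)^-1·(-1)^2 = +1.
v=31: a=31^3·(≡12), b=31^1·(≡26) mod 31; (12|31)=-1, (26|31)=-1; (−1)^{3·1·15}·(-1)^1·(-1)^3 = -1.
v=13: a=13^1·(≡1), b=13^0·(≡4) mod 13; (1|13)=+1, (4|13)=+1; (−1)^{1·0·6}·(+1)^0·(+1)^1 = +1.
v=11: a=11^3·(≡4), b=11^1·(≡3) mod 11; (4|11)=+1, (3|11)=+1; (−1)^{3·1·5}·(+1)^1·(+1)^3 = -1.
v=19: a=19^3·(≡4), b=19^1·(≡8) mod 19; (4|19)=+1, (8|19)=-1; (−1)^{3·1·9}·(+1)^1·(-1)^3 = +1.
Ram(10023013, -97185) = {5, 7, 11, 31}; no ℚ_5-point on the conic.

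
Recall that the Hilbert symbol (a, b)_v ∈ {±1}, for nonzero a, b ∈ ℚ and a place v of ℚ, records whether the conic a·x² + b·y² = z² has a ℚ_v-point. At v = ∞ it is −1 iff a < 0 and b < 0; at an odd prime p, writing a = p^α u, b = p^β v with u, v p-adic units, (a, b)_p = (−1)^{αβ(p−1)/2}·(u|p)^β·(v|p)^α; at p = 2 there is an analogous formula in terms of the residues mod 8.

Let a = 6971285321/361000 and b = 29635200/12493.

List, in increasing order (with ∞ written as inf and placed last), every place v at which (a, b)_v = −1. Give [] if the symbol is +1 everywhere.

[2, 3, 7, 11]

(a, b) ≡ (10010, 546) mod (ℚ^×)²; places V = {2, 3, 5, 7, 11, 13, 19, 29, 31, ∞}.
(a,b)_7: α=3, u≡1; β=3, v≡4 (mod 7); (1|7)=+1, (4|7)=+1; sign (−1)^1·+1^3·+1^3 = -1.
(a,b)_13: α=3, u≡9; β=-1, v≡3 (mod 13); (9|13)=+1, (3|13)=+1; sign (−1)^0·+1^-1·+1^3 = +1.
(a,b)_31: α=0, u≡4; β=-2, v≡10 (mod 31); (4|31)=+1, (10|31)=+1; sign (−1)^0·+1^-2·+1^0 = +1.
(a,b)_3: α=0, u≡2; β=3, v≡2 (mod 3); (2|3)=-1, (2|3)=-1; sign (−1)^0·-1^3·-1^0 = -1.
(a,b)_5: α=-3, u≡2; β=2, v≡1 (mod 5); (2|5)=-1, (1|5)=+1; sign (−1)^0·-1^2·+1^-3 = +1.
(a,b)_∞: sgn(10010)=+, sgn(546)=+, so +1.
(a,b)_19: α=-2, u≡17; β=0, v≡14 (mod 19); (17|19)=+1, (14|19)=-1; sign (−1)^0·+1^0·-1^-2 = +1.
(a,b)_2: α=-3, β=7; u≡5, v≡1 (mod 8); ε(u)ε(v)=0·0, αω(v)=-3·0, βω(u)=7·1; sum ≡ 1  ⇒  -1.
(a,b)_11: α=1, u≡7; β=0, v≡7 (mod 11); (7|11)=-1, (7|11)=-1; sign (−1)^0·-1^0·-1^1 = -1.
(a,b)_29: α=2, u≡1; β=0, v≡22 (mod 29); (1|29)=+1, (22|29)=+1; sign (−1)^0·+1^0·+1^2 = +1.
|Ram(10010, 546)| = 4, even; anisotropic at {2, 3, 7, 11}.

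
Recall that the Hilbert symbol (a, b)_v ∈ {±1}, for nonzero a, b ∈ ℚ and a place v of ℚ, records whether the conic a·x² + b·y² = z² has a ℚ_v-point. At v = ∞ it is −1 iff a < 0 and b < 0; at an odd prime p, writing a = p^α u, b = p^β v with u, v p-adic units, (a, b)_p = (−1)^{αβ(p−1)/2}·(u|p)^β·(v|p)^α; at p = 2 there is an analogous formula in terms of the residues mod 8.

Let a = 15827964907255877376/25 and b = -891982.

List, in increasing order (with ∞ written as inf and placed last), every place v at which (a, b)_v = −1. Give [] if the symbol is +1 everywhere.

(a, b) ≡ (2431, -5278) mod (ℚ^×)²; places V = {2, 3, 5, 7, 11, 13, 17, 29, ∞}.
(a,b)_17: α=1, u≡6; β=0, v≡8 (mod 17); (6|17)=-1, (8|17)=+1; sign (−1)^0·-1^0·+1^1 = +1.
(a,b)_7: α=6, u≡4; β=1, v≡2 (mod 7); (4|7)=+1, (2|7)=+1; sign (−1)^0·+1^1·+1^6 = +1.
(a,b)_2: α=8, β=1; u≡7, v≡1 (mod 8); ε(u)ε(v)=1·0, αω(v)=8·0, βω(u)=1·0; sum ≡ 0  ⇒  +1.
(a,b)_13: α=5, u≡5; β=3, v≡10 (mod 13); (5|13)=-1, (10|13)=+1; sign (−1)^0·-1^3·+1^5 = -1.
(a,b)_∞: sgn(2431)=+, sgn(-5278)=−, so +1.
(a,b)_29: α=2, u≡28; β=1, v≡11 (mod 29); (28|29)=+1, (11|29)=-1; sign (−1)^0·+1^1·-1^2 = +1.
(a,b)_3: α=2, u≡1; β=0, v≡2 (mod 3); (1|3)=+1, (2|3)=-1; sign (−1)^0·+1^0·-1^2 = +1.
(a,b)_5: α=-2, u≡1; β=0, v≡3 (mod 5); (1|5)=+1, (3|5)=-1; sign (−1)^0·+1^0·-1^-2 = +1.
(a,b)_11: α=1, u≡9; β=0, v≡8 (mod 11); (9|11)=+1, (8|11)=-1; sign (−1)^0·+1^0·-1^1 = -1.
|Ram(2431, -5278)| = 2, even; anisotropic at {11, 13}.

[11, 13]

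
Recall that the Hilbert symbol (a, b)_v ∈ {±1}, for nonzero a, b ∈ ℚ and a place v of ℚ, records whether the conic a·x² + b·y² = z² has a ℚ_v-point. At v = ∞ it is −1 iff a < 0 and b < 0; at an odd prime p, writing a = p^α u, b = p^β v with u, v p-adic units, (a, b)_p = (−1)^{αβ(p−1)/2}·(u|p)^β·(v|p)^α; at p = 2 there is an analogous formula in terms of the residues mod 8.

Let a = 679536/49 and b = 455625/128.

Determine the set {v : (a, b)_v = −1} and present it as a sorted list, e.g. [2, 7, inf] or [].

(a, b) ≡ (39, 2) mod (ℚ^×)²; places V = {2, 3, 5, 7, 11, 13, ∞}.
(a,b)_11: α=2, u≡10; β=0, v≡7 (mod 11); (10|11)=-1, (7|11)=-1; sign (−1)^0·-1^0·-1^2 = +1.
(a,b)_2: α=4, β=-7; u≡7, v≡1 (mod 8); ε(u)ε(v)=1·0, αω(v)=4·0, βω(u)=-7·0; sum ≡ 0  ⇒  +1.
(a,b)_13: α=1, u≡9; β=0, v≡6 (mod 13); (9|13)=+1, (6|13)=-1; sign (−1)^0·+1^0·-1^1 = -1.
(a,b)_7: α=-2, u≡4; β=0, v≡1 (mod 7); (4|7)=+1, (1|7)=+1; sign (−1)^0·+1^0·+1^-2 = +1.
(a,b)_∞: sgn(39)=+, sgn(2)=+, so +1.
(a,b)_3: α=3, u≡1; β=6, v≡2 (mod 3); (1|3)=+1, (2|3)=-1; sign (−1)^0·+1^6·-1^3 = -1.
(a,b)_5: α=0, u≡4; β=4, v≡3 (mod 5); (4|5)=+1, (3|5)=-1; sign (−1)^0·+1^4·-1^0 = +1.
Ram(39, 2) = {3, 13}; no ℚ_3-point on the conic.

[3, 13]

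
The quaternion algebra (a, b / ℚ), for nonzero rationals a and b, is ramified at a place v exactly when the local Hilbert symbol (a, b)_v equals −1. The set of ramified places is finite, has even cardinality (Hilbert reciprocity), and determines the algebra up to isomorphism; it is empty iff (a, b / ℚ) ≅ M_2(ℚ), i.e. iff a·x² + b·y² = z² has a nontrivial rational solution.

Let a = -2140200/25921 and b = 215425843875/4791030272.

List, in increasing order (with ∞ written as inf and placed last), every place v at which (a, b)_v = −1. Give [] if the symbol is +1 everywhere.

[2, 5, 29, 41]

Mod squares: a ≡ -2378, b ≡ 130790. Check v ∈ {∞, 2, 3, 5, 7, 11, 19, 23, 29, 41}.
v=2: v_2(a)=3, v_2(b)=-9; units ≡ 3, 3 (mod 8); ε·ε+αω+βω = 1·1+3·1+-9·1 ≡ 1  ⇒  (a,b)_2 = -1.
v=3: a=3^2·(≡1), b=3^2·(≡2) mod 3; (1|3)=+1, (2|3)=-1; (−1)^{2·2·1}·(+1)^2·(-1)^2 = +1.
v=41: a=41^1·(≡22), b=41^1·(≡23) mod 41; (22|41)=-1, (23|41)=+1; (−1)^{1·1·20}·(-1)^1·(+1)^1 = -1.
v=29: a=29^1·(≡28), b=29^1·(≡3) mod 29; (28|29)=+1, (3|29)=-1; (−1)^{1·1·14}·(+1)^1·(-1)^1 = -1.
v=∞: -2378 < 0 and 130790 > 0  ⇒  (a,b)_∞ = +1.
v=11: a=11^0·(≡3), b=11^5·(≡6) mod 11; (3|11)=+1, (6|11)=-1; (−1)^{0·5·5}·(+1)^5·(-1)^0 = +1.
v=7: a=7^-2·(≡2), b=7^-2·(≡2) mod 7; (2|7)=+1, (2|7)=+1; (−1)^{-2·-2·3}·(+1)^-2·(+1)^-2 = +1.
v=19: a=19^0·(≡11), b=19^-2·(≡3) mod 19; (11|19)=+1, (3|19)=-1; (−1)^{0·-2·9}·(+1)^-2·(-1)^0 = +1.
v=5: a=5^2·(≡2), b=5^3·(≡3) mod 5; (2|5)=-1, (3|5)=-1; (−1)^{2·3·2}·(-1)^3·(-1)^2 = -1.
v=23: a=23^-2·(≡14), b=23^-2·(≡2) mod 23; (14|23)=-1, (2|23)=+1; (−1)^{-2·-2·11}·(-1)^-2·(+1)^-2 = +1.
(-2378, 130790 / ℚ) ramifies at {2, 5, 29, 41}: a division algebra.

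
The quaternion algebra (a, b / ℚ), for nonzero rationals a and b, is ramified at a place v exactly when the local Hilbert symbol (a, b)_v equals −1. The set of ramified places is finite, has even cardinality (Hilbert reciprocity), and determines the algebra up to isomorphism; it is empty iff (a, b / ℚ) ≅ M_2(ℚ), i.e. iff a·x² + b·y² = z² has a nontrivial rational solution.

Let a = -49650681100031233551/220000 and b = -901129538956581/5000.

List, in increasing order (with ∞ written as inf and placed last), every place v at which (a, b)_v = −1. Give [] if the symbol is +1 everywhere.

(a, b) ≡ (-125818, -87978) mod (ℚ^×)²; places V = {2, 3, 5, 7, 11, 19, 31, 43, ∞}.
(a,b)_2: α=-5, β=-3; u≡3, v≡3 (mod 8); ε(u)ε(v)=1·1, αω(v)=-5·1, βω(u)=-3·1; sum ≡ 1  ⇒  -1.
(a,b)_19: α=3, u≡5; β=2, v≡6 (mod 19); (5|19)=+1, (6|19)=+1; sign (−1)^0·+1^2·+1^3 = +1.
(a,b)_7: α=3, u≡1; β=0, v≡5 (mod 7); (1|7)=+1, (5|7)=-1; sign (−1)^0·+1^0·-1^3 = -1.
(a,b)_11: α=-1, u≡6; β=1, v≡8 (mod 11); (6|11)=-1, (8|11)=-1; sign (−1)^1·-1^1·-1^-1 = -1.
(a,b)_∞: sgn(-125818)=−, sgn(-87978)=−, so -1.
(a,b)_43: α=1, u≡16; β=1, v≡42 (mod 43); (16|43)=+1, (42|43)=-1; sign (−1)^1·+1^1·-1^1 = +1.
(a,b)_5: α=-4, u≡2; β=-4, v≡3 (mod 5); (2|5)=-1, (3|5)=-1; sign (−1)^0·-1^-4·-1^-4 = +1.
(a,b)_31: α=4, u≡29; β=3, v≡10 (mod 31); (29|31)=-1, (10|31)=+1; sign (−1)^0·-1^3·+1^4 = -1.
(a,b)_3: α=12, u≡2; β=11, v≡2 (mod 3); (2|3)=-1, (2|3)=-1; sign (−1)^0·-1^11·-1^12 = -1.
(-125818, -87978 / ℚ) ramifies at {2, 3, 7, 11, 31, ∞}: a division algebra.

[2, 3, 7, 11, 31, inf]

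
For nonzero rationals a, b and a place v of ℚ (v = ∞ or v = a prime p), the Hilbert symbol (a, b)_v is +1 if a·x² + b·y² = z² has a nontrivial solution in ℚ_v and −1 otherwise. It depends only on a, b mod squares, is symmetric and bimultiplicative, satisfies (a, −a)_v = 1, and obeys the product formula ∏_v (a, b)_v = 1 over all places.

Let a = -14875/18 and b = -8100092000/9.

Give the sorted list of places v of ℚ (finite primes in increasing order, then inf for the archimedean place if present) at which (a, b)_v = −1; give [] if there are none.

(a, b) ≡ (-1190, -1430) mod (ℚ^×)²; places V = {2, 3, 5, 7, 11, 13, 17, ∞}.
(a,b)_2: α=-1, β=5; u≡5, v≡5 (mod 8); ε(u)ε(v)=0·0, αω(v)=-1·1, βω(u)=5·1; sum ≡ 0  ⇒  +1.
(a,b)_13: α=0, u≡2; β=1, v≡8 (mod 13); (2|13)=-1, (8|13)=-1; sign (−1)^0·-1^1·-1^0 = -1.
(a,b)_11: α=0, u≡9; β=1, v≡6 (mod 11); (9|11)=+1, (6|11)=-1; sign (−1)^0·+1^1·-1^0 = +1.
(a,b)_17: α=1, u≡9; β=2, v≡4 (mod 17); (9|17)=+1, (4|17)=+1; sign (−1)^0·+1^2·+1^1 = +1.
(a,b)_7: α=1, u≡6; β=2, v≡5 (mod 7); (6|7)=-1, (5|7)=-1; sign (−1)^0·-1^2·-1^1 = -1.
(a,b)_∞: sgn(-1190)=−, sgn(-1430)=−, so -1.
(a,b)_5: α=3, u≡2; β=3, v≡1 (mod 5); (2|5)=-1, (1|5)=+1; sign (−1)^0·-1^3·+1^3 = -1.
(a,b)_3: α=-2, u≡1; β=-2, v≡1 (mod 3); (1|3)=+1, (1|3)=+1; sign (−1)^0·+1^-2·+1^-2 = +1.
(-1190, -1430 / ℚ) ramifies at {5, 7, 13, ∞}: a division algebra.

[5, 7, 13, inf]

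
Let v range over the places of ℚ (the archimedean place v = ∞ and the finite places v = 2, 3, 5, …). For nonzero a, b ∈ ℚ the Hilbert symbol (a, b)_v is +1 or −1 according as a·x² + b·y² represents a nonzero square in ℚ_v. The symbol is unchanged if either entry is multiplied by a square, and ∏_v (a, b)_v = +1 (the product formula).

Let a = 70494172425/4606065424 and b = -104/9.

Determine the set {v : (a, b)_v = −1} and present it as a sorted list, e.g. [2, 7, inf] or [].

[]

Mod squares: a ≡ 17, b ≡ -26. Check v ∈ {∞, 2, 3, 5, 13, 17, 19, 47, 53}.
v=5: a=5^2·(≡3), b=5^0·(≡4) mod 5; (3|5)=-1, (4|5)=+1; (−1)^{2·0·2}·(-1)^0·(+1)^2 = +1.
v=13: a=13^0·(≡12), b=13^1·(≡2) mod 13; (12|13)=+1, (2|13)=-1; (−1)^{0·1·6}·(+1)^1·(-1)^0 = +1.
v=47: a=47^-2·(≡37), b=47^0·(≡25) mod 47; (37|47)=+1, (25|47)=+1; (−1)^{-2·0·23}·(+1)^0·(+1)^-2 = +1.
v=2: v_2(a)=-4, v_2(b)=3; units ≡ 1, 3 (mod 8); ε·ε+αω+βω = 0·1+-4·1+3·0 ≡ 0  ⇒  (a,b)_2 = +1.
v=53: a=53^2·(≡9), b=53^0·(≡12) mod 53; (9|53)=+1, (12|53)=-1; (−1)^{2·0·26}·(+1)^0·(-1)^2 = +1.
v=∞: 17 > 0 and -26 < 0  ⇒  (a,b)_∞ = +1.
v=17: a=17^1·(≡16), b=17^0·(≡13) mod 17; (16|17)=+1, (13|17)=+1; (−1)^{1·0·8}·(+1)^0·(+1)^1 = +1.
v=19: a=19^-4·(≡11), b=19^0·(≡18) mod 19; (11|19)=+1, (18|19)=-1; (−1)^{-4·0·9}·(+1)^0·(-1)^-4 = +1.
v=3: a=3^10·(≡2), b=3^-2·(≡1) mod 3; (2|3)=-1, (1|3)=+1; (−1)^{10·-2·1}·(-1)^-2·(+1)^10 = +1.
Every local symbol is +1, so the conic 17·x² + -26·y² = z² has ℚ_v-points for all v and hence a ℚ-point; (a, b / ℚ) ≅ M_2(ℚ).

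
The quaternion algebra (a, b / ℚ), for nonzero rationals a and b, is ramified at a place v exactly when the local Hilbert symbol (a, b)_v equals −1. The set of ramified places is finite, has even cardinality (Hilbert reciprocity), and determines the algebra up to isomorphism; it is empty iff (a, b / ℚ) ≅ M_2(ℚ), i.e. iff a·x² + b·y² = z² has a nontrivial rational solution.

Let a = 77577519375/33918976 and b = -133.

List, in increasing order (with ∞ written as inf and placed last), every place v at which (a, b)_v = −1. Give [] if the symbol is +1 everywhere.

(a, b) ≡ (31, -133) mod (ℚ^×)²; places V = {2, 3, 5, 7, 13, 19, 23, 29, 31, ∞}.
(a,b)_∞: sgn(31)=+, sgn(-133)=−, so +1.
(a,b)_5: α=4, u≡1; β=0, v≡2 (mod 5); (1|5)=+1, (2|5)=-1; sign (−1)^0·+1^0·-1^4 = +1.
(a,b)_3: α=2, u≡1; β=0, v≡2 (mod 3); (1|3)=+1, (2|3)=-1; sign (−1)^0·+1^0·-1^2 = +1.
(a,b)_2: α=-12, β=0; u≡7, v≡3 (mod 8); ε(u)ε(v)=1·1, αω(v)=-12·1, βω(u)=0·0; sum ≡ 1  ⇒  -1.
(a,b)_7: α=-2, u≡6; β=1, v≡2 (mod 7); (6|7)=-1, (2|7)=+1; sign (−1)^0·-1^1·+1^-2 = -1.
(a,b)_19: α=0, u≡2; β=1, v≡12 (mod 19); (2|19)=-1, (12|19)=-1; sign (−1)^0·-1^1·-1^0 = -1.
(a,b)_31: α=1, u≡7; β=0, v≡22 (mod 31); (7|31)=+1, (22|31)=-1; sign (−1)^0·+1^0·-1^1 = -1.
(a,b)_29: α=2, u≡18; β=0, v≡12 (mod 29); (18|29)=-1, (12|29)=-1; sign (−1)^0·-1^0·-1^2 = +1.
(a,b)_23: α=2, u≡9; β=0, v≡5 (mod 23); (9|23)=+1, (5|23)=-1; sign (−1)^0·+1^0·-1^2 = +1.
(a,b)_13: α=-2, u≡7; β=0, v≡10 (mod 13); (7|13)=-1, (10|13)=+1; sign (−1)^0·-1^0·+1^-2 = +1.
|Ram(31, -133)| = 4, even; anisotropic at {2, 7, 19, 31}.

[2, 7, 19, 31]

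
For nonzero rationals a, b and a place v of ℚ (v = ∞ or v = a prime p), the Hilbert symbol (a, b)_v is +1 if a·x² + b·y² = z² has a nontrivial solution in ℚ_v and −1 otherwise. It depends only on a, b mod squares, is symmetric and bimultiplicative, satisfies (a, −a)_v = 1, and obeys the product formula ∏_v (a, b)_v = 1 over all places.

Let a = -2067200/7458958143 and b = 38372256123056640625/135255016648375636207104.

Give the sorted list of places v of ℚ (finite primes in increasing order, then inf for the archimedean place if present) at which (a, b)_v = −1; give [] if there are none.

(a, b) ≡ (-2261, 6) mod (ℚ^×)²; places V = {2, 3, 5, 7, 13, 17, 19, 31, ∞}.
(a,b)_2: α=8, β=-9; u≡3, v≡3 (mod 8); ε(u)ε(v)=1·1, αω(v)=8·1, βω(u)=-9·1; sum ≡ 0  ⇒  +1.
(a,b)_∞: sgn(-2261)=−, sgn(6)=+, so +1.
(a,b)_3: α=-8, u≡1; β=-19, v≡2 (mod 3); (1|3)=+1, (2|3)=-1; sign (−1)^0·+1^-19·-1^-8 = +1.
(a,b)_13: α=-2, u≡4; β=-6, v≡8 (mod 13); (4|13)=+1, (8|13)=-1; sign (−1)^0·+1^-6·-1^-2 = +1.
(a,b)_5: α=2, u≡4; β=10, v≡4 (mod 5); (4|5)=+1, (4|5)=+1; sign (−1)^0·+1^10·+1^2 = +1.
(a,b)_7: α=-1, u≡3; β=-2, v≡6 (mod 7); (3|7)=-1, (6|7)=-1; sign (−1)^0·-1^-2·-1^-1 = -1.
(a,b)_19: α=1, u≡10; β=6, v≡5 (mod 19); (10|19)=-1, (5|19)=+1; sign (−1)^0·-1^6·+1^1 = +1.
(a,b)_17: α=1, u≡10; β=4, v≡5 (mod 17); (10|17)=-1, (5|17)=-1; sign (−1)^0·-1^4·-1^1 = -1.
(a,b)_31: α=-2, u≡5; β=-2, v≡30 (mod 31); (5|31)=+1, (30|31)=-1; sign (−1)^0·+1^-2·-1^-2 = +1.
(-2261, 6 / ℚ) ramifies at {7, 17}: a division algebra.

[7, 17]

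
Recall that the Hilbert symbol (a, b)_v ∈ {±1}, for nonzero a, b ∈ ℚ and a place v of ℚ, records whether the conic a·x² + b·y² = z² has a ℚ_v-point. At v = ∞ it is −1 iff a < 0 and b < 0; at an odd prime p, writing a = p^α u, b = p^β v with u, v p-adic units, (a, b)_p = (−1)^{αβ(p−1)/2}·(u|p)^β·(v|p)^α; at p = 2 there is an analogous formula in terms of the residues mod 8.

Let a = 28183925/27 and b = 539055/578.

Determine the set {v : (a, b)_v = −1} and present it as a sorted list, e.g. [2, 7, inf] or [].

(a, b) ≡ (231, 110) mod (ℚ^×)²; places V = {2, 3, 5, 7, 11, 17, ∞}.
(a,b)_3: α=-3, u≡2; β=4, v≡2 (mod 3); (2|3)=-1, (2|3)=-1; sign (−1)^0·-1^4·-1^-3 = -1.
(a,b)_∞: sgn(231)=+, sgn(110)=+, so +1.
(a,b)_11: α=5, u≡2; β=3, v≡7 (mod 11); (2|11)=-1, (7|11)=-1; sign (−1)^1·-1^3·-1^5 = -1.
(a,b)_2: α=0, β=-1; u≡7, v≡7 (mod 8); ε(u)ε(v)=1·1, αω(v)=0·0, βω(u)=-1·0; sum ≡ 1  ⇒  -1.
(a,b)_7: α=1, u≡6; β=0, v≡5 (mod 7); (6|7)=-1, (5|7)=-1; sign (−1)^0·-1^0·-1^1 = -1.
(a,b)_5: α=2, u≡1; β=1, v≡2 (mod 5); (1|5)=+1, (2|5)=-1; sign (−1)^0·+1^1·-1^2 = +1.
(a,b)_17: α=0, u≡5; β=-2, v≡1 (mod 17); (5|17)=-1, (1|17)=+1; sign (−1)^0·-1^-2·+1^0 = +1.
|Ram(231, 110)| = 4, even; anisotropic at {2, 3, 7, 11}.

[2, 3, 7, 11]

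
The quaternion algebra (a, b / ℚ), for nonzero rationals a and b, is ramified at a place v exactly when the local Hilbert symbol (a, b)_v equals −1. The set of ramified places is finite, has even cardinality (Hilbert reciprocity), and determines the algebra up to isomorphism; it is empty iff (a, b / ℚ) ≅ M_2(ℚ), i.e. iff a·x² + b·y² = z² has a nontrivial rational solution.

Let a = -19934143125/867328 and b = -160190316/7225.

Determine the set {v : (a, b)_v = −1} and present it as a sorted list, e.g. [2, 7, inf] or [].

[11, 23, 37, inf]

Mod squares: a ≡ -232323, b ≡ -5291. Check v ∈ {∞, 2, 3, 5, 7, 11, 13, 17, 23, 29, 31, 37}.
v=31: a=31^2·(≡6), b=31^0·(≡7) mod 31; (6|31)=-1, (7|31)=+1; (−1)^{2·0·15}·(-1)^0·(+1)^2 = +1.
v=2: v_2(a)=-10, v_2(b)=2; units ≡ 5, 5 (mod 8); ε·ε+αω+βω = 0·0+-10·1+2·1 ≡ 0  ⇒  (a,b)_2 = +1.
v=3: a=3^1·(≡1), b=3^2·(≡1) mod 3; (1|3)=+1, (1|3)=+1; (−1)^{1·2·1}·(+1)^2·(+1)^1 = +1.
v=7: a=7^-1·(≡5), b=7^0·(≡1) mod 7; (5|7)=-1, (1|7)=+1; (−1)^{-1·0·3}·(-1)^0·(+1)^-1 = +1.
v=23: a=23^1·(≡14), b=23^0·(≡5) mod 23; (14|23)=-1, (5|23)=-1; (−1)^{1·0·11}·(-1)^0·(-1)^1 = -1.
v=5: a=5^4·(≡2), b=5^-2·(≡1) mod 5; (2|5)=-1, (1|5)=+1; (−1)^{4·-2·2}·(-1)^-2·(+1)^4 = +1.
v=13: a=13^1·(≡10), b=13^1·(≡3) mod 13; (10|13)=+1, (3|13)=+1; (−1)^{1·1·6}·(+1)^1·(+1)^1 = +1.
v=11: a=11^-2·(≡7), b=11^1·(≡5) mod 11; (7|11)=-1, (5|11)=+1; (−1)^{-2·1·5}·(-1)^1·(+1)^-2 = -1.
v=17: a=17^0·(≡2), b=17^-2·(≡9) mod 17; (2|17)=+1, (9|17)=+1; (−1)^{0·-2·8}·(+1)^-2·(+1)^0 = +1.
v=37: a=37^1·(≡27), b=37^1·(≡5) mod 37; (27|37)=+1, (5|37)=-1; (−1)^{1·1·18}·(+1)^1·(-1)^1 = -1.
v=∞: -232323 < 0 and -5291 < 0  ⇒  (a,b)_∞ = -1.
v=29: a=29^0·(≡5), b=29^2·(≡28) mod 29; (5|29)=+1, (28|29)=+1; (−1)^{0·2·14}·(+1)^2·(+1)^0 = +1.
(-232323, -5291 / ℚ) ramifies at {11, 23, 37, ∞}: a division algebra.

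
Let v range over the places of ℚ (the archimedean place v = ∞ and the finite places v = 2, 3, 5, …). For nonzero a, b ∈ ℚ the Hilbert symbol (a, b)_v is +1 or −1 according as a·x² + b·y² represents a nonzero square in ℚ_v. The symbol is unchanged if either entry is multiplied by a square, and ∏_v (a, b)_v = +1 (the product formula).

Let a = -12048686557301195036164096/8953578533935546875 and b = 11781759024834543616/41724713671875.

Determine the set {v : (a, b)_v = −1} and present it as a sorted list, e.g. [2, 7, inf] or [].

[2, 19]

Mod squares: a ≡ -57, b ≡ 3. Check v ∈ {∞, 2, 3, 5, 7, 13, 17, 19, 23, 29}.
v=7: a=7^-2·(≡6), b=7^0·(≡6) mod 7; (6|7)=-1, (6|7)=-1; (−1)^{-2·0·3}·(-1)^0·(-1)^-2 = +1.
v=19: a=19^3·(≡11), b=19^2·(≡3) mod 19; (11|19)=+1, (3|19)=-1; (−1)^{3·2·9}·(+1)^2·(-1)^3 = -1.
v=2: v_2(a)=24, v_2(b)=18; units ≡ 7, 3 (mod 8); ε·ε+αω+βω = 1·1+24·1+18·0 ≡ 1  ⇒  (a,b)_2 = -1.
v=13: a=13^-2·(≡2), b=13^-2·(≡3) mod 13; (2|13)=-1, (3|13)=+1; (−1)^{-2·-2·6}·(-1)^-2·(+1)^-2 = +1.
v=23: a=23^6·(≡16), b=23^6·(≡8) mod 23; (16|23)=+1, (8|23)=+1; (−1)^{6·6·11}·(+1)^6·(+1)^6 = +1.
v=17: a=17^0·(≡3), b=17^-2·(≡5) mod 17; (3|17)=-1, (5|17)=-1; (−1)^{0·-2·8}·(-1)^-2·(-1)^0 = +1.
v=∞: -57 < 0 and 3 > 0  ⇒  (a,b)_∞ = +1.
v=3: a=3^-11·(≡2), b=3^-7·(≡1) mod 3; (2|3)=-1, (1|3)=+1; (−1)^{-11·-7·1}·(-1)^-7·(+1)^-11 = +1.
v=5: a=5^-14·(≡2), b=5^-8·(≡3) mod 5; (2|5)=-1, (3|5)=-1; (−1)^{-14·-8·2}·(-1)^-8·(-1)^-14 = +1.
v=29: a=29^4·(≡28), b=29^2·(≡12) mod 29; (28|29)=+1, (12|29)=-1; (−1)^{4·2·14}·(+1)^2·(-1)^4 = +1.
(-57, 3 / ℚ) ramifies at {2, 19}: a division algebra.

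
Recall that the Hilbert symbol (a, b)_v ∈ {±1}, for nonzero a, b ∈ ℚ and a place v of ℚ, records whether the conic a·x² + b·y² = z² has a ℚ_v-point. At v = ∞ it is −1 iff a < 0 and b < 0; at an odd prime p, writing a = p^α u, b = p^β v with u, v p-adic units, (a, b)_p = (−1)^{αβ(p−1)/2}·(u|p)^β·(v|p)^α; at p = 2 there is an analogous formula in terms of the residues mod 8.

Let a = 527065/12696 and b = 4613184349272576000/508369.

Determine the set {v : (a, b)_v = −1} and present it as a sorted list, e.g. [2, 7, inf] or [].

Mod squares: a ≡ 2310, b ≡ 373065. Check v ∈ {∞, 2, 3, 5, 7, 11, 17, 19, 23, 31, 37}.
v=2: v_2(a)=-3, v_2(b)=12; units ≡ 3, 1 (mod 8); ε·ε+αω+βω = 1·0+-3·0+12·1 ≡ 0  ⇒  (a,b)_2 = +1.
v=37: a=37^2·(≡3), b=37^2·(≡35) mod 37; (3|37)=+1, (35|37)=-1; (−1)^{2·2·18}·(+1)^2·(-1)^2 = +1.
v=17: a=17^0·(≡1), b=17^1·(≡2) mod 17; (1|17)=+1, (2|17)=+1; (−1)^{0·1·8}·(+1)^1·(+1)^0 = +1.
v=31: a=31^0·(≡2), b=31^-2·(≡29) mod 31; (2|31)=+1, (29|31)=-1; (−1)^{0·-2·15}·(+1)^-2·(-1)^0 = +1.
v=7: a=7^1·(≡2), b=7^1·(≡2) mod 7; (2|7)=+1, (2|7)=+1; (−1)^{1·1·3}·(+1)^1·(+1)^1 = -1.
v=3: a=3^-1·(≡2), b=3^7·(≡2) mod 3; (2|3)=-1, (2|3)=-1; (−1)^{-1·7·1}·(-1)^7·(-1)^-1 = -1.
v=11: a=11^1·(≡5), b=11^3·(≡2) mod 11; (5|11)=+1, (2|11)=-1; (−1)^{1·3·5}·(+1)^3·(-1)^1 = +1.
v=∞: 2310 > 0 and 373065 > 0  ⇒  (a,b)_∞ = +1.
v=23: a=23^-2·(≡20), b=23^-2·(≡15) mod 23; (20|23)=-1, (15|23)=-1; (−1)^{-2·-2·11}·(-1)^-2·(-1)^-2 = +1.
v=19: a=19^0·(≡6), b=19^1·(≡14) mod 19; (6|19)=+1, (14|19)=-1; (−1)^{0·1·9}·(+1)^1·(-1)^0 = +1.
v=5: a=5^1·(≡3), b=5^3·(≡2) mod 5; (3|5)=-1, (2|5)=-1; (−1)^{1·3·2}·(-1)^3·(-1)^1 = +1.
Ram(2310, 373065) = {3, 7}; no ℚ_3-point on the conic.

[3, 7]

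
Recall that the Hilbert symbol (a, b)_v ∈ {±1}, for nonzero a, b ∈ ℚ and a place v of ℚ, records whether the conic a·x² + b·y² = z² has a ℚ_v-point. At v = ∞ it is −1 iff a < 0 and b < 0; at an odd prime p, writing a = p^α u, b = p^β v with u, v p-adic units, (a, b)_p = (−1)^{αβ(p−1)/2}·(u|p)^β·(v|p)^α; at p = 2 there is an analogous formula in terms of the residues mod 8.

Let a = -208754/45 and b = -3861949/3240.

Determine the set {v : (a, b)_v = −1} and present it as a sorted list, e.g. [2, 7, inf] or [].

[5, 7, 13, inf]

(a, b) ≡ (-1043770, -28210) mod (ℚ^×)²; places V = {2, 3, 5, 7, 13, 31, 37, ∞}.
(a,b)_∞: sgn(-1043770)=−, sgn(-28210)=−, so -1.
(a,b)_13: α=1, u≡6; β=1, v≡1 (mod 13); (6|13)=-1, (1|13)=+1; sign (−1)^0·-1^1·+1^1 = -1.
(a,b)_37: α=1, u≡7; β=2, v≡26 (mod 37); (7|37)=+1, (26|37)=+1; sign (−1)^0·+1^2·+1^1 = +1.
(a,b)_2: α=1, β=-3; u≡3, v≡7 (mod 8); ε(u)ε(v)=1·1, αω(v)=1·0, βω(u)=-3·1; sum ≡ 0  ⇒  +1.
(a,b)_31: α=1, u≡15; β=1, v≡20 (mod 31); (15|31)=-1, (20|31)=+1; sign (−1)^1·-1^1·+1^1 = +1.
(a,b)_3: α=-2, u≡2; β=-4, v≡2 (mod 3); (2|3)=-1, (2|3)=-1; sign (−1)^0·-1^-4·-1^-2 = +1.
(a,b)_5: α=-1, u≡4; β=-1, v≡2 (mod 5); (4|5)=+1, (2|5)=-1; sign (−1)^0·+1^-1·-1^-1 = -1.
(a,b)_7: α=1, u≡4; β=1, v≡2 (mod 7); (4|7)=+1, (2|7)=+1; sign (−1)^1·+1^1·+1^1 = -1.
(-1043770, -28210 / ℚ) ramifies at {5, 7, 13, ∞}: a division algebra.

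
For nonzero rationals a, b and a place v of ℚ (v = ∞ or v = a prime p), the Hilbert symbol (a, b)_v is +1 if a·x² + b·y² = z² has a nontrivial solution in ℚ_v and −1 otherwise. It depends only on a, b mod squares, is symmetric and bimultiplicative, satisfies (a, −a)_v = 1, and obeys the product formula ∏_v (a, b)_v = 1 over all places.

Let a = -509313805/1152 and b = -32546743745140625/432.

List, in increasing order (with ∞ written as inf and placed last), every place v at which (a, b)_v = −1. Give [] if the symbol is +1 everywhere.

[2, 5, 7, inf]

(a, b) ≡ (-10010, -3003) mod (ℚ^×)²; places V = {2, 3, 5, 7, 11, 13, 29, ∞}.
(a,b)_11: α=3, u≡3; β=5, v≡10 (mod 11); (3|11)=+1, (10|11)=-1; sign (−1)^1·+1^5·-1^3 = +1.
(a,b)_5: α=1, u≡2; β=6, v≡3 (mod 5); (2|5)=-1, (3|5)=-1; sign (−1)^0·-1^6·-1^1 = -1.
(a,b)_2: α=-7, β=-4; u≡3, v≡5 (mod 8); ε(u)ε(v)=1·0, αω(v)=-7·1, βω(u)=-4·1; sum ≡ 1  ⇒  -1.
(a,b)_7: α=1, u≡3; β=1, v≡6 (mod 7); (3|7)=-1, (6|7)=-1; sign (−1)^1·-1^1·-1^1 = -1.
(a,b)_∞: sgn(-10010)=−, sgn(-3003)=−, so -1.
(a,b)_13: α=1, u≡3; β=3, v≡4 (mod 13); (3|13)=+1, (4|13)=+1; sign (−1)^0·+1^3·+1^1 = +1.
(a,b)_3: α=-2, u≡1; β=-3, v≡1 (mod 3); (1|3)=+1, (1|3)=+1; sign (−1)^0·+1^-3·+1^-2 = +1.
(a,b)_29: α=2, u≡7; β=2, v≡9 (mod 29); (7|29)=+1, (9|29)=+1; sign (−1)^0·+1^2·+1^2 = +1.
(-10010, -3003 / ℚ) ramifies at {2, 5, 7, ∞}: a division algebra.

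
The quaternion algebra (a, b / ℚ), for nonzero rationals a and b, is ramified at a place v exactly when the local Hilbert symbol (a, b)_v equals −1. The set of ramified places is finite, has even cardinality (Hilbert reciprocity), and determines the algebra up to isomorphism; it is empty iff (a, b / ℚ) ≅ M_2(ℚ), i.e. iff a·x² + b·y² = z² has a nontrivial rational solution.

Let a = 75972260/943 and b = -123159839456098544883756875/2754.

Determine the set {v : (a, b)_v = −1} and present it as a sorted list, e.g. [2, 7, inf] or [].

[7, 19, 23, 41]

(a, b) ≡ (627095, -28631366) mod (ℚ^×)²; places V = {2, 3, 5, 7, 13, 17, 19, 23, 29, 41, 47, ∞}.
(a,b)_3: α=0, u≡2; β=-4, v≡1 (mod 3); (2|3)=-1, (1|3)=+1; sign (−1)^0·-1^-4·+1^0 = +1.
(a,b)_7: α=1, u≡6; β=4, v≡3 (mod 7); (6|7)=-1, (3|7)=-1; sign (−1)^0·-1^4·-1^1 = -1.
(a,b)_5: α=1, u≡4; β=4, v≡1 (mod 5); (4|5)=+1, (1|5)=+1; sign (−1)^0·+1^4·+1^1 = +1.
(a,b)_19: α=1, u≡15; β=5, v≡3 (mod 19); (15|19)=-1, (3|19)=-1; sign (−1)^1·-1^5·-1^1 = -1.
(a,b)_41: α=-1, u≡32; β=3, v≡17 (mod 41); (32|41)=+1, (17|41)=-1; sign (−1)^0·+1^3·-1^-1 = -1.
(a,b)_13: α=4, u≡3; β=0, v≡3 (mod 13); (3|13)=+1, (3|13)=+1; sign (−1)^0·+1^0·+1^4 = +1.
(a,b)_2: α=2, β=-1; u≡7, v≡5 (mod 8); ε(u)ε(v)=1·0, αω(v)=2·1, βω(u)=-1·0; sum ≡ 0  ⇒  +1.
(a,b)_47: α=0, u≡1; β=1, v≡24 (mod 47); (1|47)=+1, (24|47)=+1; sign (−1)^0·+1^1·+1^0 = +1.
(a,b)_17: α=0, u≡1; β=-1, v≡16 (mod 17); (1|17)=+1, (16|17)=+1; sign (−1)^0·+1^-1·+1^0 = +1.
(a,b)_29: α=0, u≡6; β=2, v≡17 (mod 29); (6|29)=+1, (17|29)=-1; sign (−1)^0·+1^2·-1^0 = +1.
(a,b)_23: α=-1, u≡15; β=3, v≡22 (mod 23); (15|23)=-1, (22|23)=-1; sign (−1)^1·-1^3·-1^-1 = -1.
(a,b)_∞: sgn(627095)=+, sgn(-28631366)=−, so +1.
|Ram(627095, -28631366)| = 4, even; anisotropic at {7, 19, 23, 41}.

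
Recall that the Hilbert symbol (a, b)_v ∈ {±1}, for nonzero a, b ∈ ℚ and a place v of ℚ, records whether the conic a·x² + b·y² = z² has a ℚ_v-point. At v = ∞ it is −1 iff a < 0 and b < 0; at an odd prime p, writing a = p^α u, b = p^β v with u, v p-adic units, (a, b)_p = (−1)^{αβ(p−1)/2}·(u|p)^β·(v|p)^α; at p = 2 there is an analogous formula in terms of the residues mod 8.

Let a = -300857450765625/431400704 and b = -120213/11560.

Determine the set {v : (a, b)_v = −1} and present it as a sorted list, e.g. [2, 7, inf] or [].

[13, inf]

(a, b) ≡ (-57239, -370) mod (ℚ^×)²; places V = {2, 3, 5, 7, 13, 17, 19, 37, ∞}.
(a,b)_19: α=2, u≡14; β=2, v≡13 (mod 19); (14|19)=-1, (13|19)=-1; sign (−1)^0·-1^2·-1^2 = +1.
(a,b)_17: α=-3, u≡4; β=-2, v≡16 (mod 17); (4|17)=+1, (16|17)=+1; sign (−1)^0·+1^-2·+1^-3 = +1.
(a,b)_13: α=1, u≡1; β=0, v≡8 (mod 13); (1|13)=+1, (8|13)=-1; sign (−1)^0·+1^0·-1^1 = -1.
(a,b)_37: α=3, u≡1; β=1, v≡12 (mod 37); (1|37)=+1, (12|37)=+1; sign (−1)^0·+1^1·+1^3 = +1.
(a,b)_3: α=4, u≡1; β=2, v≡2 (mod 3); (1|3)=+1, (2|3)=-1; sign (−1)^0·+1^2·-1^4 = +1.
(a,b)_2: α=-8, β=-3; u≡1, v≡7 (mod 8); ε(u)ε(v)=0·1, αω(v)=-8·0, βω(u)=-3·0; sum ≡ 0  ⇒  +1.
(a,b)_7: α=-3, u≡3; β=0, v≡4 (mod 7); (3|7)=-1, (4|7)=+1; sign (−1)^0·-1^0·+1^-3 = +1.
(a,b)_∞: sgn(-57239)=−, sgn(-370)=−, so -1.
(a,b)_5: α=6, u≡4; β=-1, v≡1 (mod 5); (4|5)=+1, (1|5)=+1; sign (−1)^0·+1^-1·+1^6 = +1.
(-57239, -370 / ℚ) ramifies at {13, ∞}: a division algebra.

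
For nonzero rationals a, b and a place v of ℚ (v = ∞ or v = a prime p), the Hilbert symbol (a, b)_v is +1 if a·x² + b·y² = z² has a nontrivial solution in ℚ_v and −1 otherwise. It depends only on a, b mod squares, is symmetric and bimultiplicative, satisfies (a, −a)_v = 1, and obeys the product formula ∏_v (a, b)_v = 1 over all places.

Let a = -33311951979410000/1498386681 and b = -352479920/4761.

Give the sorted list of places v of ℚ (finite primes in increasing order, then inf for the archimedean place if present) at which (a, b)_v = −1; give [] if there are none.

(a, b) ≡ (-29, -155) mod (ℚ^×)²; places V = {2, 3, 5, 11, 13, 17, 23, 29, 31, ∞}.
(a,b)_5: α=4, u≡4; β=1, v≡1 (mod 5); (4|5)=+1, (1|5)=+1; sign (−1)^0·+1^1·+1^4 = +1.
(a,b)_2: α=4, β=4; u≡3, v≡5 (mod 8); ε(u)ε(v)=1·0, αω(v)=4·1, βω(u)=4·1; sum ≡ 0  ⇒  +1.
(a,b)_3: α=-4, u≡1; β=-2, v≡1 (mod 3); (1|3)=+1, (1|3)=+1; sign (−1)^0·+1^-2·+1^-4 = +1.
(a,b)_29: α=5, u≡23; β=2, v≡15 (mod 29); (23|29)=+1, (15|29)=-1; sign (−1)^0·+1^2·-1^5 = -1.
(a,b)_23: α=-2, u≡21; β=-2, v≡13 (mod 23); (21|23)=-1, (13|23)=+1; sign (−1)^0·-1^-2·+1^-2 = +1.
(a,b)_17: α=-2, u≡6; β=0, v≡1 (mod 17); (6|17)=-1, (1|17)=+1; sign (−1)^0·-1^0·+1^-2 = +1.
(a,b)_31: α=2, u≡5; β=1, v≡6 (mod 31); (5|31)=+1, (6|31)=-1; sign (−1)^0·+1^1·-1^2 = +1.
(a,b)_11: α=-2, u≡5; β=0, v≡6 (mod 11); (5|11)=+1, (6|11)=-1; sign (−1)^0·+1^0·-1^-2 = +1.
(a,b)_∞: sgn(-29)=−, sgn(-155)=−, so -1.
(a,b)_13: α=2, u≡12; β=2, v≡9 (mod 13); (12|13)=+1, (9|13)=+1; sign (−1)^0·+1^2·+1^2 = +1.
|Ram(-29, -155)| = 2, even; anisotropic at {29, ∞}.

[29, inf]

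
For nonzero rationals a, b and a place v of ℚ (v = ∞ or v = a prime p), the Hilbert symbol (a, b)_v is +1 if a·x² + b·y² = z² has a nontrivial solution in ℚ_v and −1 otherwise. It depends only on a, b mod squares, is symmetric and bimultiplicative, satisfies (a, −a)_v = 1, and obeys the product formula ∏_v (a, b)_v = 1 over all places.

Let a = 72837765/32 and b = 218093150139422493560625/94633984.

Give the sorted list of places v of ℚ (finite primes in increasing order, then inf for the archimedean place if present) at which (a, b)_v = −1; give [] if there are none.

[5, 7, 11, 13]

(a, b) ≡ (2730, 33) mod (ℚ^×)²; places V = {2, 3, 5, 7, 11, 13, 19, 41, ∞}.
(a,b)_3: α=3, u≡1; β=3, v≡2 (mod 3); (1|3)=+1, (2|3)=-1; sign (−1)^1·+1^3·-1^3 = +1.
(a,b)_13: α=1, u≡8; β=2, v≡7 (mod 13); (8|13)=-1, (7|13)=-1; sign (−1)^0·-1^2·-1^1 = -1.
(a,b)_∞: sgn(2730)=+, sgn(33)=+, so +1.
(a,b)_7: α=3, u≡6; β=10, v≡6 (mod 7); (6|7)=-1, (6|7)=-1; sign (−1)^0·-1^10·-1^3 = -1.
(a,b)_5: α=1, u≡4; β=4, v≡3 (mod 5); (4|5)=+1, (3|5)=-1; sign (−1)^0·+1^4·-1^1 = -1.
(a,b)_11: α=2, u≡10; β=5, v≡5 (mod 11); (10|11)=-1, (5|11)=+1; sign (−1)^0·-1^5·+1^2 = -1.
(a,b)_19: α=0, u≡14; β=-2, v≡14 (mod 19); (14|19)=-1, (14|19)=-1; sign (−1)^0·-1^-2·-1^0 = +1.
(a,b)_41: α=0, u≡28; β=2, v≡20 (mod 41); (28|41)=-1, (20|41)=+1; sign (−1)^0·-1^2·+1^0 = +1.
(a,b)_2: α=-5, β=-18; u≡5, v≡1 (mod 8); ε(u)ε(v)=0·0, αω(v)=-5·0, βω(u)=-18·1; sum ≡ 0  ⇒  +1.
|Ram(2730, 33)| = 4, even; anisotropic at {5, 7, 11, 13}.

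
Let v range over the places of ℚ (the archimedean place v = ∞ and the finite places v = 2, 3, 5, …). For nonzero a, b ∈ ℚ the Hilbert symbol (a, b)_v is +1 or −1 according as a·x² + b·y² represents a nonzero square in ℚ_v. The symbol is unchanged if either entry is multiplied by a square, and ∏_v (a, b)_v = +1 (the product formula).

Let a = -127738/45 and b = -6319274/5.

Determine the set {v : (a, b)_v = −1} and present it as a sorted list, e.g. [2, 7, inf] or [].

[2, 5, 17, inf]

(a, b) ≡ (-2210, -130) mod (ℚ^×)²; places V = {2, 3, 5, 13, 17, 29, ∞}.
(a,b)_17: α=3, u≡10; β=2, v≡6 (mod 17); (10|17)=-1, (6|17)=-1; sign (−1)^0·-1^2·-1^3 = -1.
(a,b)_5: α=-1, u≡3; β=-1, v≡1 (mod 5); (3|5)=-1, (1|5)=+1; sign (−1)^0·-1^-1·+1^-1 = -1.
(a,b)_13: α=1, u≡9; β=1, v≡10 (mod 13); (9|13)=+1, (10|13)=+1; sign (−1)^0·+1^1·+1^1 = +1.
(a,b)_∞: sgn(-2210)=−, sgn(-130)=−, so -1.
(a,b)_3: α=-2, u≡1; β=0, v≡2 (mod 3); (1|3)=+1, (2|3)=-1; sign (−1)^0·+1^0·-1^-2 = +1.
(a,b)_2: α=1, β=1; u≡7, v≡7 (mod 8); ε(u)ε(v)=1·1, αω(v)=1·0, βω(u)=1·0; sum ≡ 1  ⇒  -1.
(a,b)_29: α=0, u≡24; β=2, v≡11 (mod 29); (24|29)=+1, (11|29)=-1; sign (−1)^0·+1^2·-1^0 = +1.
|Ram(-2210, -130)| = 4, even; anisotropic at {2, 5, 17, ∞}.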